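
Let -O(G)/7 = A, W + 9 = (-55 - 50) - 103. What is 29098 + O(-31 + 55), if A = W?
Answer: 30617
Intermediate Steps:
W = -217 (W = -9 + ((-55 - 50) - 103) = -9 + (-105 - 103) = -9 - 208 = -217)
A = -217
O(G) = 1519 (O(G) = -7*(-217) = 1519)
29098 + O(-31 + 55) = 29098 + 1519 = 30617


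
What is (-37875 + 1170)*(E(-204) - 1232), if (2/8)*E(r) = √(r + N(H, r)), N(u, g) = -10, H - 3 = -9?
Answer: 45220560 - 146820*I*√214 ≈ 4.5221e+7 - 2.1478e+6*I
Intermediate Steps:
H = -6 (H = 3 - 9 = -6)
E(r) = 4*√(-10 + r) (E(r) = 4*√(r - 10) = 4*√(-10 + r))
(-37875 + 1170)*(E(-204) - 1232) = (-37875 + 1170)*(4*√(-10 - 204) - 1232) = -36705*(4*√(-214) - 1232) = -36705*(4*(I*√214) - 1232) = -36705*(4*I*√214 - 1232) = -36705*(-1232 + 4*I*√214) = 45220560 - 146820*I*√214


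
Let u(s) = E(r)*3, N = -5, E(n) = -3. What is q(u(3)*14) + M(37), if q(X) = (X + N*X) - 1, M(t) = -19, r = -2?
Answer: 484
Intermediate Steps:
u(s) = -9 (u(s) = -3*3 = -9)
q(X) = -1 - 4*X (q(X) = (X - 5*X) - 1 = -4*X - 1 = -1 - 4*X)
q(u(3)*14) + M(37) = (-1 - (-36)*14) - 19 = (-1 - 4*(-126)) - 19 = (-1 + 504) - 19 = 503 - 19 = 484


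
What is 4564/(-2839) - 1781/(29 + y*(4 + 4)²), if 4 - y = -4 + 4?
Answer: -6356999/809115 ≈ -7.8567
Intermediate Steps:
y = 4 (y = 4 - (-4 + 4) = 4 - 1*0 = 4 + 0 = 4)
4564/(-2839) - 1781/(29 + y*(4 + 4)²) = 4564/(-2839) - 1781/(29 + 4*(4 + 4)²) = 4564*(-1/2839) - 1781/(29 + 4*8²) = -4564/2839 - 1781/(29 + 4*64) = -4564/2839 - 1781/(29 + 256) = -4564/2839 - 1781/285 = -6356999/809115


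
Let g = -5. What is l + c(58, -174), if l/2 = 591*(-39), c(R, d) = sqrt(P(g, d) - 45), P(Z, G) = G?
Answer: -46098 + I*sqrt(219) ≈ -46098.0 + 14.799*I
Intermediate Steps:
c(R, d) = sqrt(-45 + d) (c(R, d) = sqrt(d - 45) = sqrt(-45 + d))
l = -46098 (l = 2*(591*(-39)) = 2*(-23049) = -46098)
l + c(58, -174) = -46098 + sqrt(-45 - 174) = -46098 + sqrt(-219) = -46098 + I*sqrt(219)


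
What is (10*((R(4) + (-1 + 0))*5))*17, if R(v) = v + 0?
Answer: 2550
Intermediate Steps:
R(v) = v
(10*((R(4) + (-1 + 0))*5))*17 = (10*((4 + (-1 + 0))*5))*17 = (10*((4 - 1)*5))*17 = (10*(3*5))*17 = (10*15)*17 = 150*17 = 2550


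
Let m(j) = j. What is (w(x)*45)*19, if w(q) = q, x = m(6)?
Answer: 5130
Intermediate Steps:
x = 6
(w(x)*45)*19 = (6*45)*19 = 270*19 = 5130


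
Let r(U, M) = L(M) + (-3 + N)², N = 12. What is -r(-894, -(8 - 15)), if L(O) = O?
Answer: -88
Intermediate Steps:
r(U, M) = 81 + M (r(U, M) = M + (-3 + 12)² = M + 9² = M + 81 = 81 + M)
-r(-894, -(8 - 15)) = -(81 - (8 - 15)) = -(81 - 1*(-7)) = -(81 + 7) = -1*88 = -88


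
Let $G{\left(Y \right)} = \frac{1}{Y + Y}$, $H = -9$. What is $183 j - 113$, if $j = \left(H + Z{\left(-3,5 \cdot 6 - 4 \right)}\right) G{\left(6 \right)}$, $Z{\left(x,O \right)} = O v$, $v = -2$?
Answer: $- \frac{4173}{4} \approx -1043.3$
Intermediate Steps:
$G{\left(Y \right)} = \frac{1}{2 Y}$
$Z{\left(x,O \right)} = - 2 O$ ($Z{\left(x,O \right)} = O \left(-2\right) = - 2 O$)
$j = - \frac{61}{12}$ ($j = \left(-9 - 2 \left(5 \cdot 6 - 4\right)\right) \frac{1}{2 \cdot 6} = \left(-9 - 2 \left(30 - 4\right)\right) \frac{1}{2} \cdot \frac{1}{6} = \left(-9 - 52\right) \frac{1}{12} = \left(-61\right) \frac{1}{12} = - \frac{61}{12} \approx -5.0833$)
$183 j - 113 = 183 \left(- \frac{61}{12}\right) - 113 = - \frac{3721}{4} - 113 = - \frac{4173}{4}$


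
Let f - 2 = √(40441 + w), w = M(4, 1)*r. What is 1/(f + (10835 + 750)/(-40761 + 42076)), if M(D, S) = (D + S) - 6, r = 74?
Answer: -747709/2784062374 + 69169*√40367/2784062374 ≈ 0.0047231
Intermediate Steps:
M(D, S) = -6 + D + S
w = -74 (w = (-6 + 4 + 1)*74 = -1*74 = -74)
f = 2 + √40367 (f = 2 + √(40441 - 74) = 2 + √40367 ≈ 202.92)
1/(f + (10835 + 750)/(-40761 + 42076)) = 1/((2 + √40367) + (10835 + 750)/(-40761 + 42076)) = 1/((2 + √40367) + 11585/1315) = 1/((2 + √40367) + 11585*(1/1315)) = 1/((2 + √40367) + 2317/263) = 1/(2843/263 + √40367)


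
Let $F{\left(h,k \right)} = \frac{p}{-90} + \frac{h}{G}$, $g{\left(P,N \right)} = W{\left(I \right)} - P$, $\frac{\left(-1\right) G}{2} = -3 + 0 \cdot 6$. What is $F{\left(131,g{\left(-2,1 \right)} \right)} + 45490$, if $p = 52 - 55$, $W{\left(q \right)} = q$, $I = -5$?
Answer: $\frac{682678}{15} \approx 45512.0$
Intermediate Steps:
$G = 6$ ($G = - 2 \left(-3 + 0 \cdot 6\right) = - 2 \left(-3 + 0\right) = \left(-2\right) \left(-3\right) = 6$)
$p = -3$ ($p = 52 - 55 = -3$)
$g{\left(P,N \right)} = -5 - P$
$F{\left(h,k \right)} = \frac{1}{30} + \frac{h}{6}$ ($F{\left(h,k \right)} = - \frac{3}{-90} + \frac{h}{6} = \left(-3\right) \left(- \frac{1}{90}\right) + h \frac{1}{6} = \frac{1}{30} + \frac{h}{6}$)
$F{\left(131,g{\left(-2,1 \right)} \right)} + 45490 = \left(\frac{1}{30} + \frac{1}{6} \cdot 131\right) + 45490 = \left(\frac{1}{30} + \frac{131}{6}\right) + 45490 = \frac{328}{15} + 45490 = \frac{682678}{15}$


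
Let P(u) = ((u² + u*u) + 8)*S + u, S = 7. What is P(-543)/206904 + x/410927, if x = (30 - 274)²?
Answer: 1708377925417/85022440008 ≈ 20.093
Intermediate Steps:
x = 59536 (x = (-244)² = 59536)
P(u) = 56 + u + 14*u² (P(u) = ((u² + u*u) + 8)*7 + u = ((u² + u²) + 8)*7 + u = (2*u² + 8)*7 + u = (8 + 2*u²)*7 + u = (56 + 14*u²) + u = 56 + u + 14*u²)
P(-543)/206904 + x/410927 = (56 - 543 + 14*(-543)²)/206904 + 59536/410927 = (56 - 543 + 14*294849)*(1/206904) + 59536*(1/410927) = (56 - 543 + 4127886)*(1/206904) + 59536/410927 = 4127399*(1/206904) + 59536/410927 = 4127399/206904 + 59536/410927 = 1708377925417/85022440008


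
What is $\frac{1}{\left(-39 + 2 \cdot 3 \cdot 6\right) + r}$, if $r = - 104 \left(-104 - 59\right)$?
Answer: $\frac{1}{16949} \approx 5.9001 \cdot 10^{-5}$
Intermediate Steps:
$r = 16952$ ($r = \left(-104\right) \left(-163\right) = 16952$)
$\frac{1}{\left(-39 + 2 \cdot 3 \cdot 6\right) + r} = \frac{1}{\left(-39 + 2 \cdot 3 \cdot 6\right) + 16952} = \frac{1}{\left(-39 + 6 \cdot 6\right) + 16952} = \frac{1}{\left(-39 + 36\right) + 16952} = \frac{1}{-3 + 16952} = \frac{1}{16949}$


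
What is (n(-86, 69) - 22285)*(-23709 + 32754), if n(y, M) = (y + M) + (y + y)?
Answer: -203277330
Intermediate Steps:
n(y, M) = M + 3*y (n(y, M) = (M + y) + 2*y = M + 3*y)
(n(-86, 69) - 22285)*(-23709 + 32754) = ((69 + 3*(-86)) - 22285)*(-23709 + 32754) = ((69 - 258) - 22285)*9045 = (-189 - 22285)*9045 = -22474*9045 = -203277330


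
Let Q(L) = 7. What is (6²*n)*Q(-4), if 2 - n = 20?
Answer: -4536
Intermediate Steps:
n = -18 (n = 2 - 1*20 = 2 - 20 = -18)
(6²*n)*Q(-4) = (6²*(-18))*7 = (36*(-18))*7 = -648*7 = -4536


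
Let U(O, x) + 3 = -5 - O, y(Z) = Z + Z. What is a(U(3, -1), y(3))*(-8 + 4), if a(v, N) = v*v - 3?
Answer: -472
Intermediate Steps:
y(Z) = 2*Z
U(O, x) = -8 - O (U(O, x) = -3 + (-5 - O) = -8 - O)
a(v, N) = -3 + v² (a(v, N) = v² - 3 = -3 + v²)
a(U(3, -1), y(3))*(-8 + 4) = (-3 + (-8 - 1*3)²)*(-8 + 4) = (-3 + (-8 - 3)²)*(-4) = (-3 + (-11)²)*(-4) = (-3 + 121)*(-4) = 118*(-4) = -472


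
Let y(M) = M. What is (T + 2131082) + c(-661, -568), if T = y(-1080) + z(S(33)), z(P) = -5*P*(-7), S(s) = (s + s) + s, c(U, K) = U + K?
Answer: 2132238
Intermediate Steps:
c(U, K) = K + U
S(s) = 3*s (S(s) = 2*s + s = 3*s)
z(P) = 35*P
T = 2385 (T = -1080 + 35*(3*33) = -1080 + 35*99 = -1080 + 3465 = 2385)
(T + 2131082) + c(-661, -568) = (2385 + 2131082) + (-568 - 661) = 2133467 - 1229 = 2132238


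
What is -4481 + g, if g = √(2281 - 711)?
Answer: -4481 + √1570 ≈ -4441.4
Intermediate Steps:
g = √1570 ≈ 39.623
-4481 + g = -4481 + √1570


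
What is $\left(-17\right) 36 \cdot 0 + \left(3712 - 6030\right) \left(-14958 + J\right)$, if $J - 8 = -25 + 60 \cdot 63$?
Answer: $25950010$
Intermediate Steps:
$J = 3763$ ($J = 8 + \left(-25 + 60 \cdot 63\right) = 8 + \left(-25 + 3780\right) = 8 + 3755 = 3763$)
$\left(-17\right) 36 \cdot 0 + \left(3712 - 6030\right) \left(-14958 + J\right) = \left(-17\right) 36 \cdot 0 + \left(3712 - 6030\right) \left(-14958 + 3763\right) = \left(-612\right) 0 - -25950010 = 0 + 25950010 = 25950010$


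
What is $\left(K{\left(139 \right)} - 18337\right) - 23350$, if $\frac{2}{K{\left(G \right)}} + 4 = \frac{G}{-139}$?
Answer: $- \frac{208437}{5} \approx -41687.0$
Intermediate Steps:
$K{\left(G \right)} = \frac{2}{-4 - \frac{G}{139}}$ ($K{\left(G \right)} = \frac{2}{-4 + \frac{G}{-139}} = \frac{2}{-4 + G \left(- \frac{1}{139}\right)} = \frac{2}{-4 - \frac{G}{139}}$)
$\left(K{\left(139 \right)} - 18337\right) - 23350 = \left(- \frac{278}{556 + 139} - 18337\right) - 23350 = \left(- \frac{278}{695} - 18337\right) - 23350 = \left(\left(-278\right) \frac{1}{695} - 18337\right) - 23350 = \left(- \frac{2}{5} - 18337\right) - 23350 = - \frac{91687}{5} - 23350 = - \frac{208437}{5}$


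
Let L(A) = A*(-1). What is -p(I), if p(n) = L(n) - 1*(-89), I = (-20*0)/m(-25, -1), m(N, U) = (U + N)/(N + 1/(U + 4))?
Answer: -89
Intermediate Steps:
m(N, U) = (N + U)/(N + 1/(4 + U))
L(A) = -A
I = 0 (I = (-20*0)/((((-1)**2 + 4*(-25) + 4*(-1) - 25*(-1))/(1 + 4*(-25) - 25*(-1)))) = 0/(((1 - 100 - 4 + 25)/(1 - 100 + 25))) = 0/((-78/(-74))) = 0/((-1/74*(-78))) = 0/(39/37) = 0*(37/39) = 0)
p(n) = 89 - n (p(n) = -n - 1*(-89) = -n + 89 = 89 - n)
-p(I) = -(89 - 1*0) = -(89 + 0) = -1*89 = -89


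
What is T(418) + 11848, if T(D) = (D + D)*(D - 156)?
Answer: 230880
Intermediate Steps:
T(D) = 2*D*(-156 + D) (T(D) = (2*D)*(-156 + D) = 2*D*(-156 + D))
T(418) + 11848 = 2*418*(-156 + 418) + 11848 = 2*418*262 + 11848 = 219032 + 11848 = 230880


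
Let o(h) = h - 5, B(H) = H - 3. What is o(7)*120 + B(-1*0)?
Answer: 237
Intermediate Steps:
B(H) = -3 + H
o(h) = -5 + h
o(7)*120 + B(-1*0) = (-5 + 7)*120 + (-3 - 1*0) = 2*120 + (-3 + 0) = 240 - 3 = 237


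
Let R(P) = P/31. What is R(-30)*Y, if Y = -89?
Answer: 2670/31 ≈ 86.129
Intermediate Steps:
R(P) = P/31 (R(P) = P*(1/31) = P/31)
R(-30)*Y = ((1/31)*(-30))*(-89) = -30/31*(-89) = 2670/31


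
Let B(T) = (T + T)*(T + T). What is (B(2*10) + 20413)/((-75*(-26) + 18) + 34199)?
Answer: 22013/36167 ≈ 0.60865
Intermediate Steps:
B(T) = 4*T² (B(T) = (2*T)*(2*T) = 4*T²)
(B(2*10) + 20413)/((-75*(-26) + 18) + 34199) = (4*(2*10)² + 20413)/((-75*(-26) + 18) + 34199) = (4*20² + 20413)/((1950 + 18) + 34199) = (4*400 + 20413)/(1968 + 34199) = (1600 + 20413)/36167 = 22013*(1/36167) = 22013/36167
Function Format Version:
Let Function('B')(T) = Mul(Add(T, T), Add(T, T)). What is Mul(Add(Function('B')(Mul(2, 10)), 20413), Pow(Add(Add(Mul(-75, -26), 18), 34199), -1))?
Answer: Rational(22013, 36167) ≈ 0.60865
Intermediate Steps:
Function('B')(T) = Mul(4, Pow(T, 2)) (Function('B')(T) = Mul(Mul(2, T), Mul(2, T)) = Mul(4, Pow(T, 2)))
Mul(Add(Function('B')(Mul(2, 10)), 20413), Pow(Add(Add(Mul(-75, -26), 18), 34199), -1)) = Mul(Add(Mul(4, Pow(Mul(2, 10), 2)), 20413), Pow(Add(Add(Mul(-75, -26), 18), 34199), -1)) = Mul(Add(Mul(4, Pow(20, 2)), 20413), Pow(Add(Add(1950, 18), 34199), -1)) = Mul(Add(Mul(4, 400), 20413), Pow(Add(1968, 34199), -1)) = Mul(Add(1600, 20413), Pow(36167, -1)) = Mul(22013, Rational(1, 36167)) = Rational(22013, 36167)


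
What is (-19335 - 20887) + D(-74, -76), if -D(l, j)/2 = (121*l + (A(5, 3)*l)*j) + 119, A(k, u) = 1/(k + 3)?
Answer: -23958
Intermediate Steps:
A(k, u) = 1/(3 + k)
D(l, j) = -238 - 242*l - j*l/4 (D(l, j) = -2*((121*l + (l/(3 + 5))*j) + 119) = -2*((121*l + (l/8)*j) + 119) = -2*((121*l + j*l/8) + 119) = -2*(119 + 121*l + j*l/8) = -238 - 242*l - j*l/4)
(-19335 - 20887) + D(-74, -76) = (-19335 - 20887) + (-238 - 242*(-74) - ¼*(-76)*(-74)) = -40222 + (-238 + 17908 - 1406) = -40222 + 16264 = -23958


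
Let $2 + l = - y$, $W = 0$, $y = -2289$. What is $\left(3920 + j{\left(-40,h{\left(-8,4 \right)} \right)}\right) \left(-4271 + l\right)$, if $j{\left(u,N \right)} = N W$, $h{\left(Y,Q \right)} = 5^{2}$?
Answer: $-7777280$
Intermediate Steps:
$h{\left(Y,Q \right)} = 25$
$j{\left(u,N \right)} = 0$ ($j{\left(u,N \right)} = N 0 = 0$)
$l = 2287$ ($l = -2 - -2289 = -2 + 2289 = 2287$)
$\left(3920 + j{\left(-40,h{\left(-8,4 \right)} \right)}\right) \left(-4271 + l\right) = \left(3920 + 0\right) \left(-4271 + 2287\right) = 3920 \left(-1984\right) = -7777280$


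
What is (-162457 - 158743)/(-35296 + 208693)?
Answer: -321200/173397 ≈ -1.8524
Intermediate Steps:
(-162457 - 158743)/(-35296 + 208693) = -321200/173397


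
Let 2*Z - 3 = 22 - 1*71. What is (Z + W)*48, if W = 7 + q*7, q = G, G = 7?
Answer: 1584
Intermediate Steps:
q = 7
W = 56 (W = 7 + 7*7 = 7 + 49 = 56)
Z = -23 (Z = 3/2 + (22 - 1*71)/2 = 3/2 + (22 - 71)/2 = 3/2 + (1/2)*(-49) = 3/2 - 49/2 = -23)
(Z + W)*48 = (-23 + 56)*48 = 33*48 = 1584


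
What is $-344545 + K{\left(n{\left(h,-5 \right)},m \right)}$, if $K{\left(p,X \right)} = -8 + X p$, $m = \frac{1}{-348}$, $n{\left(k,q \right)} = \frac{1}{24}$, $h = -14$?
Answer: $- \frac{2877706657}{8352} \approx -3.4455 \cdot 10^{5}$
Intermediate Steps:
$n{\left(k,q \right)} = \frac{1}{24}$
$m = - \frac{1}{348} \approx -0.0028736$
$-344545 + K{\left(n{\left(h,-5 \right)},m \right)} = -344545 - \frac{66817}{8352} = - \frac{2877706657}{8352}$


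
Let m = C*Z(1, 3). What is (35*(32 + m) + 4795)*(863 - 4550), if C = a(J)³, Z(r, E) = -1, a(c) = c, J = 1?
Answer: -21679560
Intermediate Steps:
C = 1 (C = 1³ = 1)
m = -1 (m = 1*(-1) = -1)
(35*(32 + m) + 4795)*(863 - 4550) = (35*(32 - 1) + 4795)*(863 - 4550) = (35*31 + 4795)*(-3687) = (1085 + 4795)*(-3687) = 5880*(-3687) = -21679560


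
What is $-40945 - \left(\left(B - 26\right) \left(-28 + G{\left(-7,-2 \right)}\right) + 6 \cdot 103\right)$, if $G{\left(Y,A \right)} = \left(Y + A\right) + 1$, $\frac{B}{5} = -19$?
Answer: $-45919$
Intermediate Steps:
$B = -95$ ($B = 5 \left(-19\right) = -95$)
$G{\left(Y,A \right)} = 1 + A + Y$ ($G{\left(Y,A \right)} = \left(A + Y\right) + 1 = 1 + A + Y$)
$-40945 - \left(\left(B - 26\right) \left(-28 + G{\left(-7,-2 \right)}\right) + 6 \cdot 103\right) = -40945 - \left(\left(-95 - 26\right) \left(-28 - 8\right) + 6 \cdot 103\right) = -40945 - \left(- 121 \left(-28 - 8\right) + 618\right) = -40945 - \left(\left(-121\right) \left(-36\right) + 618\right) = -40945 - \left(4356 + 618\right) = -40945 - 4974 = -45919$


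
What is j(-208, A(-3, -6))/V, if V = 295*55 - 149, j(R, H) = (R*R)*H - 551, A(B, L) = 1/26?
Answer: 1113/16076 ≈ 0.069234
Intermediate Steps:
A(B, L) = 1/26
j(R, H) = -551 + H*R**2 (j(R, H) = R**2*H - 551 = H*R**2 - 551 = -551 + H*R**2)
V = 16076 (V = 16225 - 149 = 16076)
j(-208, A(-3, -6))/V = (-551 + (1/26)*(-208)**2)/16076 = (-551 + (1/26)*43264)*(1/16076) = (-551 + 1664)*(1/16076) = 1113*(1/16076) = 1113/16076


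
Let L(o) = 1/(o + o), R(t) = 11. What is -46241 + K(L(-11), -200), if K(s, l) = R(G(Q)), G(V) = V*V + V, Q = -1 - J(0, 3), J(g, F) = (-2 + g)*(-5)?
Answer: -46230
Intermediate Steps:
J(g, F) = 10 - 5*g
Q = -11 (Q = -1 - (10 - 5*0) = -1 - (10 + 0) = -1 - 1*10 = -1 - 10 = -11)
G(V) = V + V² (G(V) = V² + V = V + V²)
L(o) = 1/(2*o)
K(s, l) = 11
-46241 + K(L(-11), -200) = -46241 + 11 = -46230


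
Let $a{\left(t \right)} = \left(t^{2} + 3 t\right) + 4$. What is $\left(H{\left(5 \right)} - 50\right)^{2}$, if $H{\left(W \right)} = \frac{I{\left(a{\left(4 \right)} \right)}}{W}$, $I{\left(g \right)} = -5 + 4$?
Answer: $\frac{63001}{25} \approx 2520.0$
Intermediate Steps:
$a{\left(t \right)} = 4 + t^{2} + 3 t$
$I{\left(g \right)} = -1$
$H{\left(W \right)} = - \frac{1}{W}$
$\left(H{\left(5 \right)} - 50\right)^{2} = \left(- \frac{1}{5} - 50\right)^{2} = \left(- \frac{251}{5}\right)^{2} = \frac{63001}{25}$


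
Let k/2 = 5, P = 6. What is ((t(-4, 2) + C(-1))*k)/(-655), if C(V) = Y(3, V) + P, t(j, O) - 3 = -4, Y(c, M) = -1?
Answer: -8/131 ≈ -0.061069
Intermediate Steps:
k = 10 (k = 2*5 = 10)
t(j, O) = -1 (t(j, O) = 3 - 4 = -1)
C(V) = 5 (C(V) = -1 + 6 = 5)
((t(-4, 2) + C(-1))*k)/(-655) = ((-1 + 5)*10)/(-655) = (4*10)*(-1/655) = 40*(-1/655) = -8/131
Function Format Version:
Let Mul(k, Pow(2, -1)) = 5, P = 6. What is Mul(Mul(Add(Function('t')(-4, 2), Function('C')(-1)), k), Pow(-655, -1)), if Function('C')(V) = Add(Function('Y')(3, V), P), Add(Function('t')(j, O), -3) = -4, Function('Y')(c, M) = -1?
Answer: Rational(-8, 131) ≈ -0.061069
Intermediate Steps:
k = 10 (k = Mul(2, 5) = 10)
Function('t')(j, O) = -1 (Function('t')(j, O) = Add(3, -4) = -1)
Function('C')(V) = 5 (Function('C')(V) = Add(-1, 6) = 5)
Mul(Mul(Add(Function('t')(-4, 2), Function('C')(-1)), k), Pow(-655, -1)) = Mul(Mul(Add(-1, 5), 10), Pow(-655, -1)) = Mul(Mul(4, 10), Rational(-1, 655)) = Mul(40, Rational(-1, 655)) = Rational(-8, 131)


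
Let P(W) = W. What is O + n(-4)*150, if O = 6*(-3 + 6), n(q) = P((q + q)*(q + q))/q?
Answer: -2382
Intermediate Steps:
n(q) = 4*q (n(q) = ((q + q)*(q + q))/q = ((2*q)*(2*q))/q = (4*q²)/q = 4*q)
O = 18 (O = 6*3 = 18)
O + n(-4)*150 = 18 + (4*(-4))*150 = 18 - 16*150 = 18 - 2400 = -2382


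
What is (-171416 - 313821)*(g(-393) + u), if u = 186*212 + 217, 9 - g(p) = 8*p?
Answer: -20769114074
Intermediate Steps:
g(p) = 9 - 8*p
u = 39649 (u = 39432 + 217 = 39649)
(-171416 - 313821)*(g(-393) + u) = (-171416 - 313821)*((9 - 8*(-393)) + 39649) = -485237*((9 + 3144) + 39649) = -485237*(3153 + 39649) = -485237*42802 = -20769114074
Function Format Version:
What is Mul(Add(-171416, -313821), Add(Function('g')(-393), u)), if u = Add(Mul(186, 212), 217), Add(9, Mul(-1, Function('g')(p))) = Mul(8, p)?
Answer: -20769114074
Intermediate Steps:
Function('g')(p) = Add(9, Mul(-8, p)) (Function('g')(p) = Add(9, Mul(-1, Mul(8, p))) = Add(9, Mul(-8, p)))
u = 39649 (u = Add(39432, 217) = 39649)
Mul(Add(-171416, -313821), Add(Function('g')(-393), u)) = Mul(Add(-171416, -313821), Add(Add(9, Mul(-8, -393)), 39649)) = Mul(-485237, Add(Add(9, 3144), 39649)) = Mul(-485237, Add(3153, 39649)) = Mul(-485237, 42802) = -20769114074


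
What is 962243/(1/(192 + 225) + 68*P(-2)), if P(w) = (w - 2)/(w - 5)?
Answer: 2808787317/113431 ≈ 24762.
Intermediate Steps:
P(w) = (-2 + w)/(-5 + w)
962243/(1/(192 + 225) + 68*P(-2)) = 962243/(1/(192 + 225) + 68*((-2 - 2)/(-5 - 2))) = 962243/(1/417 + 68*(-4/(-7))) = 962243/(1/417 + 68*(-1/7*(-4))) = 962243/(1/417 + 68*(4/7)) = 962243/(1/417 + 272/7) = 962243/(113431/2919) = 962243*(2919/113431) = 2808787317/113431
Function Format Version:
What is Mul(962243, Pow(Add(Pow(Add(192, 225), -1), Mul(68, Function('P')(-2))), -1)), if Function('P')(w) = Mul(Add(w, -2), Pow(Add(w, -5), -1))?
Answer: Rational(2808787317, 113431) ≈ 24762.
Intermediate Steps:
Function('P')(w) = Mul(Pow(Add(-5, w), -1), Add(-2, w)) (Function('P')(w) = Mul(Add(-2, w), Pow(Add(-5, w), -1)) = Mul(Pow(Add(-5, w), -1), Add(-2, w)))
Mul(962243, Pow(Add(Pow(Add(192, 225), -1), Mul(68, Function('P')(-2))), -1)) = Mul(962243, Pow(Add(Pow(Add(192, 225), -1), Mul(68, Mul(Pow(Add(-5, -2), -1), Add(-2, -2)))), -1)) = Mul(962243, Pow(Add(Pow(417, -1), Mul(68, Mul(Pow(-7, -1), -4))), -1)) = Mul(962243, Pow(Add(Rational(1, 417), Mul(68, Mul(Rational(-1, 7), -4))), -1)) = Mul(962243, Pow(Add(Rational(1, 417), Mul(68, Rational(4, 7))), -1)) = Mul(962243, Pow(Add(Rational(1, 417), Rational(272, 7)), -1)) = Mul(962243, Pow(Rational(113431, 2919), -1)) = Mul(962243, Rational(2919, 113431)) = Rational(2808787317, 113431)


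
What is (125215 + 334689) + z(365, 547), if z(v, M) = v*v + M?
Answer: 593676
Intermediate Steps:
z(v, M) = M + v² (z(v, M) = v² + M = M + v²)
(125215 + 334689) + z(365, 547) = (125215 + 334689) + (547 + 365²) = 459904 + (547 + 133225) = 459904 + 133772 = 593676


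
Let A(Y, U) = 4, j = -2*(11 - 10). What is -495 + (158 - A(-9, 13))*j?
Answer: -803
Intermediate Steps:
j = -2 (j = -2*1 = -2)
-495 + (158 - A(-9, 13))*j = -495 + (158 - 1*4)*(-2) = -495 + (158 - 4)*(-2) = -495 + 154*(-2) = -495 - 308 = -803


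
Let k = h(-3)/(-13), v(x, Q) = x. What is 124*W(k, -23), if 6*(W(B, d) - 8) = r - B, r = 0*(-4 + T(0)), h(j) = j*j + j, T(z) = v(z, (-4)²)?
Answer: 13020/13 ≈ 1001.5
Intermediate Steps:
T(z) = z
h(j) = j + j² (h(j) = j² + j = j + j²)
k = -6/13 (k = -3*(1 - 3)/(-13) = -3*(-2)*(-1/13) = 6*(-1/13) = -6/13 ≈ -0.46154)
r = 0 (r = 0*(-4 + 0) = 0*(-4) = 0)
W(B, d) = 8 - B/6 (W(B, d) = 8 + (0 - B)/6 = 8 + (-B)/6 = 8 - B/6)
124*W(k, -23) = 124*(8 - ⅙*(-6/13)) = 124*(8 + 1/13) = 124*(105/13) = 13020/13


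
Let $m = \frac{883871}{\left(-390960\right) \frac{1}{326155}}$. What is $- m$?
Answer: $\frac{57655789201}{78192} \approx 7.3736 \cdot 10^{5}$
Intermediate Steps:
$m = - \frac{57655789201}{78192}$ ($m = \frac{883871}{\left(-390960\right) \frac{1}{326155}} = \frac{883871}{- \frac{78192}{65231}} = 883871 \left(- \frac{65231}{78192}\right) = - \frac{57655789201}{78192} \approx -7.3736 \cdot 10^{5}$)
$- m = \left(-1\right) \left(- \frac{57655789201}{78192}\right) = \frac{57655789201}{78192}$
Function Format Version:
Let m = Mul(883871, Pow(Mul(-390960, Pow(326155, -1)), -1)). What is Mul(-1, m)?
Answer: Rational(57655789201, 78192) ≈ 7.3736e+5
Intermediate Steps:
m = Rational(-57655789201, 78192) (m = Mul(883871, Pow(Mul(-390960, Rational(1, 326155)), -1)) = Mul(883871, Pow(Rational(-78192, 65231), -1)) = Mul(883871, Rational(-65231, 78192)) = Rational(-57655789201, 78192) ≈ -7.3736e+5)
Mul(-1, m) = Mul(-1, Rational(-57655789201, 78192)) = Rational(57655789201, 78192)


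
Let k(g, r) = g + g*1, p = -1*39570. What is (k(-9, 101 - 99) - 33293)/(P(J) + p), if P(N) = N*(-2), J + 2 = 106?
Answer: 33311/39778 ≈ 0.83742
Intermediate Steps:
J = 104 (J = -2 + 106 = 104)
p = -39570
k(g, r) = 2*g (k(g, r) = g + g = 2*g)
P(N) = -2*N
(k(-9, 101 - 99) - 33293)/(P(J) + p) = (2*(-9) - 33293)/(-2*104 - 39570) = (-18 - 33293)/(-208 - 39570) = -33311/(-39778) = -33311*(-1/39778) = 33311/39778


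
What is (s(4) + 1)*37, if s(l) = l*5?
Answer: 777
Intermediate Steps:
s(l) = 5*l
(s(4) + 1)*37 = (5*4 + 1)*37 = (20 + 1)*37 = 21*37 = 777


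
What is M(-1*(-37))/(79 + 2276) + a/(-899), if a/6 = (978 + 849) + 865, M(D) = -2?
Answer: -38039758/2117145 ≈ -17.967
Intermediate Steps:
a = 16152 (a = 6*((978 + 849) + 865) = 6*(1827 + 865) = 6*2692 = 16152)
M(-1*(-37))/(79 + 2276) + a/(-899) = -2/(79 + 2276) + 16152/(-899) = -2/2355 + 16152*(-1/899) = -2*1/2355 - 16152/899 = -2/2355 - 16152/899 = -38039758/2117145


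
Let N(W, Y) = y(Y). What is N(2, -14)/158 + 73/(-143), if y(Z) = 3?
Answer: -11105/22594 ≈ -0.49150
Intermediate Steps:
N(W, Y) = 3
N(2, -14)/158 + 73/(-143) = 3/158 + 73/(-143) = 3*(1/158) + 73*(-1/143) = 3/158 - 73/143 = -11105/22594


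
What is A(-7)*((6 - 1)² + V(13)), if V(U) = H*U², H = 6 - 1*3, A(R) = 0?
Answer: 0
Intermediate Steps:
H = 3 (H = 6 - 3 = 3)
V(U) = 3*U²
A(-7)*((6 - 1)² + V(13)) = 0*((6 - 1)² + 3*13²) = 0*(5² + 3*169) = 0*(25 + 507) = 0*532 = 0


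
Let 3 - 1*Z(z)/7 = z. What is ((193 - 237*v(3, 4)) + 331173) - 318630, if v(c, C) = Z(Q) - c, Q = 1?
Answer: 10129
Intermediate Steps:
Z(z) = 21 - 7*z
v(c, C) = 14 - c (v(c, C) = (21 - 7*1) - c = (21 - 7) - c = 14 - c)
((193 - 237*v(3, 4)) + 331173) - 318630 = ((193 - 237*(14 - 1*3)) + 331173) - 318630 = ((193 - 237*(14 - 3)) + 331173) - 318630 = ((193 - 237*11) + 331173) - 318630 = ((193 - 2607) + 331173) - 318630 = (-2414 + 331173) - 318630 = 328759 - 318630 = 10129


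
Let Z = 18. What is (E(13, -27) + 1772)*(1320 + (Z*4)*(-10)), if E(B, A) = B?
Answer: 1071000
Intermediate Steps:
(E(13, -27) + 1772)*(1320 + (Z*4)*(-10)) = (13 + 1772)*(1320 + (18*4)*(-10)) = 1785*(1320 + 72*(-10)) = 1785*(1320 - 720) = 1785*600 = 1071000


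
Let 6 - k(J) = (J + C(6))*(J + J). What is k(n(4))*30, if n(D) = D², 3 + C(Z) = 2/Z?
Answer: -12620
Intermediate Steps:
C(Z) = -3 + 2/Z
k(J) = 6 - 2*J*(-8/3 + J) (k(J) = 6 - (J + (-3 + 2/6))*(J + J) = 6 - (J + (-3 + 2*(⅙)))*2*J = 6 - (J + (-3 + ⅓))*2*J = 6 - (J - 8/3)*2*J = 6 - (-8/3 + J)*2*J = 6 - 2*J*(-8/3 + J))
k(n(4))*30 = (6 - 2*(4²)² + (16/3)*4²)*30 = (6 - 2*16² + (16/3)*16)*30 = (6 - 2*256 + 256/3)*30 = (6 - 512 + 256/3)*30 = -1262/3*30 = -12620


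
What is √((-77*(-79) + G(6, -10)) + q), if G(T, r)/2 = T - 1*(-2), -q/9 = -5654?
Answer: √56985 ≈ 238.72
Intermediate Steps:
q = 50886 (q = -9*(-5654) = 50886)
G(T, r) = 4 + 2*T (G(T, r) = 2*(T - 1*(-2)) = 2*(T + 2) = 2*(2 + T) = 4 + 2*T)
√((-77*(-79) + G(6, -10)) + q) = √((-77*(-79) + (4 + 2*6)) + 50886) = √((6083 + (4 + 12)) + 50886) = √((6083 + 16) + 50886) = √(6099 + 50886) = √56985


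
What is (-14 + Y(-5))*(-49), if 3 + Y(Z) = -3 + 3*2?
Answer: 686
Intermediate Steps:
Y(Z) = 0 (Y(Z) = -3 + (-3 + 3*2) = -3 + (-3 + 6) = -3 + 3 = 0)
(-14 + Y(-5))*(-49) = (-14 + 0)*(-49) = -14*(-49) = 686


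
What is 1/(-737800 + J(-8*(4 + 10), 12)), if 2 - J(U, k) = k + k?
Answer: -1/737822 ≈ -1.3553e-6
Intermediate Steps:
J(U, k) = 2 - 2*k (J(U, k) = 2 - (k + k) = 2 - 2*k)
1/(-737800 + J(-8*(4 + 10), 12)) = 1/(-737800 + (2 - 2*12)) = 1/(-737800 + (2 - 24)) = 1/(-737800 - 22) = 1/(-737822) = -1/737822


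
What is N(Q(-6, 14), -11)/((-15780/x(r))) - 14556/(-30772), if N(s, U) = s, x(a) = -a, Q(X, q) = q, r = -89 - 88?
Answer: 6393361/20232590 ≈ 0.31599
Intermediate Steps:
r = -177
N(Q(-6, 14), -11)/((-15780/x(r))) - 14556/(-30772) = 14/((-15780/((-1*(-177))))) - 14556/(-30772) = 14/((-15780/177)) - 14556*(-1/30772) = 14/((-15780*1/177)) + 3639/7693 = 14/(-5260/59) + 3639/7693 = 14*(-59/5260) + 3639/7693 = -413/2630 + 3639/7693 = 6393361/20232590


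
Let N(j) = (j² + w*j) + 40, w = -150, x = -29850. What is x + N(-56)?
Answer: -18274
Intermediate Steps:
N(j) = 40 + j² - 150*j (N(j) = (j² - 150*j) + 40 = 40 + j² - 150*j)
x + N(-56) = -29850 + (40 + (-56)² - 150*(-56)) = -29850 + (40 + 3136 + 8400) = -29850 + 11576 = -18274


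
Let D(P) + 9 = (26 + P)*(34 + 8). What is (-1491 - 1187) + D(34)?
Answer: -167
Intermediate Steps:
D(P) = 1083 + 42*P (D(P) = -9 + (26 + P)*(34 + 8) = -9 + (26 + P)*42 = -9 + (1092 + 42*P) = 1083 + 42*P)
(-1491 - 1187) + D(34) = (-1491 - 1187) + (1083 + 42*34) = -2678 + (1083 + 1428) = -2678 + 2511 = -167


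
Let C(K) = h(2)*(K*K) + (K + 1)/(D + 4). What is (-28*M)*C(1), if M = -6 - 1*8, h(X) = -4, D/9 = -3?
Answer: -36848/23 ≈ -1602.1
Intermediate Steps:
D = -27 (D = 9*(-3) = -27)
C(K) = -1/23 - 4*K**2 - K/23 (C(K) = -4*K*K + (K + 1)/(-27 + 4) = -4*K**2 + (1 + K)/(-23) = -4*K**2 + (1 + K)*(-1/23) = -4*K**2 + (-1/23 - K/23) = -1/23 - 4*K**2 - K/23)
M = -14 (M = -6 - 8 = -14)
(-28*M)*C(1) = (-28*(-14))*(-1/23 - 4*1**2 - 1/23*1) = 392*(-1/23 - 4*1 - 1/23) = 392*(-1/23 - 4 - 1/23) = 392*(-94/23) = -36848/23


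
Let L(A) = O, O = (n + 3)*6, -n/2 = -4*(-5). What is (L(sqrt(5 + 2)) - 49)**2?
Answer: 73441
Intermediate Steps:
n = -40 (n = -(-8)*(-5) = -2*20 = -40)
O = -222 (O = (-40 + 3)*6 = -37*6 = -222)
L(A) = -222
(L(sqrt(5 + 2)) - 49)**2 = (-222 - 49)**2 = (-271)**2 = 73441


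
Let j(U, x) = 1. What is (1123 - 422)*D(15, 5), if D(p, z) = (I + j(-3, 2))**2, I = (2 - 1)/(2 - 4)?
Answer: 701/4 ≈ 175.25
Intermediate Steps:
I = -1/2 (I = 1/(-2) = 1*(-1/2) = -1/2 ≈ -0.50000)
D(p, z) = 1/4 (D(p, z) = (-1/2 + 1)**2 = (1/2)**2 = 1/4)
(1123 - 422)*D(15, 5) = (1123 - 422)*(1/4) = 701*(1/4) = 701/4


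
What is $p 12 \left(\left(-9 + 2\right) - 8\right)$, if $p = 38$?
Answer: $-6840$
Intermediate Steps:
$p 12 \left(\left(-9 + 2\right) - 8\right) = 38 \cdot 12 \left(\left(-9 + 2\right) - 8\right) = 456 \left(-7 - 8\right) = 456 \left(-15\right) = -6840$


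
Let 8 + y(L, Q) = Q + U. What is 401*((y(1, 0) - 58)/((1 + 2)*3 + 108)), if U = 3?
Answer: -2807/13 ≈ -215.92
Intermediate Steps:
y(L, Q) = -5 + Q (y(L, Q) = -8 + (Q + 3) = -8 + (3 + Q) = -5 + Q)
401*((y(1, 0) - 58)/((1 + 2)*3 + 108)) = 401*(((-5 + 0) - 58)/((1 + 2)*3 + 108)) = 401*((-5 - 58)/(3*3 + 108)) = 401*(-63/(9 + 108)) = 401*(-63/117) = 401*(-63*1/117) = 401*(-7/13) = -2807/13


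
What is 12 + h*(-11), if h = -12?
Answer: 144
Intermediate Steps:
12 + h*(-11) = 12 - 12*(-11) = 12 + 132 = 144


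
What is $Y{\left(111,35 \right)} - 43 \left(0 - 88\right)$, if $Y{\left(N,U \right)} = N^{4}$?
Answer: $151810825$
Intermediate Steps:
$Y{\left(111,35 \right)} - 43 \left(0 - 88\right) = 111^{4} - 43 \left(0 - 88\right) = 151807041 - -3784 = 151807041 + 3784 = 151810825$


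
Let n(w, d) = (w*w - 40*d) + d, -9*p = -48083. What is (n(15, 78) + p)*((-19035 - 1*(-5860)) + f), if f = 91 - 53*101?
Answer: -419073010/9 ≈ -4.6564e+7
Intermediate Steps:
p = 48083/9 (p = -⅑*(-48083) = 48083/9 ≈ 5342.6)
n(w, d) = w² - 39*d (n(w, d) = (w² - 40*d) + d = w² - 39*d)
f = -5262 (f = 91 - 5353 = -5262)
(n(15, 78) + p)*((-19035 - 1*(-5860)) + f) = ((15² - 39*78) + 48083/9)*((-19035 - 1*(-5860)) - 5262) = ((225 - 3042) + 48083/9)*((-19035 + 5860) - 5262) = (-2817 + 48083/9)*(-13175 - 5262) = (22730/9)*(-18437) = -419073010/9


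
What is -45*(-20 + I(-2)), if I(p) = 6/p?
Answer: 1035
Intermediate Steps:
-45*(-20 + I(-2)) = -45*(-20 + 6/(-2)) = -45*(-20 + 6*(-½)) = -45*(-20 - 3) = -45*(-23) = 1035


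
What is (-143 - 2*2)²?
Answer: 21609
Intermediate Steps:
(-143 - 2*2)² = (-143 - 4)² = (-147)² = 21609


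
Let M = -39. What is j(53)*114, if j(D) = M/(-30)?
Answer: 741/5 ≈ 148.20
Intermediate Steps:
j(D) = 13/10 (j(D) = -39/(-30) = -39*(-1/30) = 13/10)
j(53)*114 = (13/10)*114 = 741/5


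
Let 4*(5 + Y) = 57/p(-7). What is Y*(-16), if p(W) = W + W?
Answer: 674/7 ≈ 96.286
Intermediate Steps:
p(W) = 2*W
Y = -337/56 (Y = -5 + (57/((2*(-7))))/4 = -5 + (57/(-14))/4 = -5 + (57*(-1/14))/4 = -5 + (¼)*(-57/14) = -5 - 57/56 = -337/56 ≈ -6.0179)
Y*(-16) = -337/56*(-16) = 674/7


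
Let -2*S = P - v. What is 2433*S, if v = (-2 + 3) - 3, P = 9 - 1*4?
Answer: -17031/2 ≈ -8515.5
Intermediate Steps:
P = 5 (P = 9 - 4 = 5)
v = -2 (v = 1 - 3 = -2)
S = -7/2 (S = -(5 - 1*(-2))/2 = -(5 + 2)/2 = -1/2*7 = -7/2 ≈ -3.5000)
2433*S = 2433*(-7/2) = -17031/2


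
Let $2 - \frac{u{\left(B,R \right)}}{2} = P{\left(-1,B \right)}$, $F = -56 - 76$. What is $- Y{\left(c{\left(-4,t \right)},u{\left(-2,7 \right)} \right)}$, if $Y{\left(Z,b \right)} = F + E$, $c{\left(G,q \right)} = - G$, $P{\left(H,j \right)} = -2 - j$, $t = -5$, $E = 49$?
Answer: $83$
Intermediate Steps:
$F = -132$
$u{\left(B,R \right)} = 8 + 2 B$ ($u{\left(B,R \right)} = 4 - 2 \left(-2 - B\right) = 4 + \left(4 + 2 B\right) = 8 + 2 B$)
$Y{\left(Z,b \right)} = -83$ ($Y{\left(Z,b \right)} = -132 + 49 = -83$)
$- Y{\left(c{\left(-4,t \right)},u{\left(-2,7 \right)} \right)} = \left(-1\right) \left(-83\right) = 83$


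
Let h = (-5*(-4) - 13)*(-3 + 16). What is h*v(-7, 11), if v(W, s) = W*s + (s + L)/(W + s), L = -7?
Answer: -6916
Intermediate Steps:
v(W, s) = W*s + (-7 + s)/(W + s) (v(W, s) = W*s + (s - 7)/(W + s) = W*s + (-7 + s)/(W + s))
h = 91 (h = (20 - 13)*13 = 7*13 = 91)
h*v(-7, 11) = 91*((-7 + 11 - 7*11² + 11*(-7)²)/(-7 + 11)) = 91*((-7 + 11 - 7*121 + 11*49)/4) = 91*((-7 + 11 - 847 + 539)/4) = 91*((¼)*(-304)) = 91*(-76) = -6916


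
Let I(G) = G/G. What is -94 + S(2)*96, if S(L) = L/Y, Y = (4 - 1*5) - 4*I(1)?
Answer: -662/5 ≈ -132.40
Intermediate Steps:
I(G) = 1
Y = -5 (Y = (4 - 1*5) - 4*1 = (4 - 5) - 4 = -1 - 4 = -5)
S(L) = -L/5 (S(L) = L/(-5) = L*(-1/5) = -L/5)
-94 + S(2)*96 = -94 - 1/5*2*96 = -94 - 2/5*96 = -94 - 192/5 = -662/5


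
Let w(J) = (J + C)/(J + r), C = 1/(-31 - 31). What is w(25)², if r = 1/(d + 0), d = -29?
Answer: 2017896241/2014932544 ≈ 1.0015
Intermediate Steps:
r = -1/29 (r = 1/(-29 + 0) = 1/(-29) = -1/29 ≈ -0.034483)
C = -1/62 (C = 1/(-62) = -1/62 ≈ -0.016129)
w(J) = (-1/62 + J)/(-1/29 + J) (w(J) = (J - 1/62)/(J - 1/29) = (-1/62 + J)/(-1/29 + J))
w(25)² = (29*(-1 + 62*25)/(62*(-1 + 29*25)))² = (29*(-1 + 1550)/(62*(-1 + 725)))² = ((29/62)*1549/724)² = ((29/62)*(1/724)*1549)² = (44921/44888)² = 2017896241/2014932544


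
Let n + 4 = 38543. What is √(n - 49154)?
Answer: I*√10615 ≈ 103.03*I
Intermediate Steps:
n = 38539 (n = -4 + 38543 = 38539)
√(n - 49154) = √(38539 - 49154) = √(-10615) = I*√10615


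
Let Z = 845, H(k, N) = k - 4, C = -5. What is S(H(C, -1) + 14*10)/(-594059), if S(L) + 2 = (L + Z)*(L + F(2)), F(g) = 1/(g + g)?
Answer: -128098/594059 ≈ -0.21563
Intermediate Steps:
H(k, N) = -4 + k
F(g) = 1/(2*g)
S(L) = -2 + (845 + L)*(¼ + L) (S(L) = -2 + (L + 845)*(L + (½)/2) = -2 + (845 + L)*(L + (½)*(½)) = -2 + (845 + L)*(L + ¼) = -2 + (845 + L)*(¼ + L))
S(H(C, -1) + 14*10)/(-594059) = (837/4 + ((-4 - 5) + 14*10)² + 3381*((-4 - 5) + 14*10)/4)/(-594059) = (837/4 + (-9 + 140)² + 3381*(-9 + 140)/4)*(-1/594059) = (837/4 + 131² + (3381/4)*131)*(-1/594059) = (837/4 + 17161 + 442911/4)*(-1/594059) = 128098*(-1/594059) = -128098/594059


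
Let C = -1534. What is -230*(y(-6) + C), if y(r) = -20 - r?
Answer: 356040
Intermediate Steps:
-230*(y(-6) + C) = -230*((-20 - 1*(-6)) - 1534) = -230*((-20 + 6) - 1534) = -230*(-14 - 1534) = -230*(-1548) = 356040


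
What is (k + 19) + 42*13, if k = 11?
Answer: 576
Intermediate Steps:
(k + 19) + 42*13 = (11 + 19) + 42*13 = 30 + 546 = 576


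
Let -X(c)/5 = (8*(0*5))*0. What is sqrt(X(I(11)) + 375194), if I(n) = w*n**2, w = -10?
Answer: sqrt(375194) ≈ 612.53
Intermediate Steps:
I(n) = -10*n**2
X(c) = 0 (X(c) = -5*8*(0*5)*0 = -5*8*0*0 = -0*0 = -5*0 = 0)
sqrt(X(I(11)) + 375194) = sqrt(0 + 375194) = sqrt(375194)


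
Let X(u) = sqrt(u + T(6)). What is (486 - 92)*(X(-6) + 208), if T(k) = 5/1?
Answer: 81952 + 394*I ≈ 81952.0 + 394.0*I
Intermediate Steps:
T(k) = 5 (T(k) = 5*1 = 5)
X(u) = sqrt(5 + u) (X(u) = sqrt(u + 5) = sqrt(5 + u))
(486 - 92)*(X(-6) + 208) = (486 - 92)*(sqrt(5 - 6) + 208) = 394*(sqrt(-1) + 208) = 394*(I + 208) = 394*(208 + I) = 81952 + 394*I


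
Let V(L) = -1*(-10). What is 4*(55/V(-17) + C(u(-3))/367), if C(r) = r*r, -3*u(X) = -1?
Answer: 72670/3303 ≈ 22.001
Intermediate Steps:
V(L) = 10
u(X) = 1/3 (u(X) = -1/3*(-1) = 1/3)
C(r) = r**2
4*(55/V(-17) + C(u(-3))/367) = 4*(55/10 + (1/3)**2/367) = 4*(55*(1/10) + (1/9)*(1/367)) = 4*(11/2 + 1/3303) = 4*(36335/6606) = 72670/3303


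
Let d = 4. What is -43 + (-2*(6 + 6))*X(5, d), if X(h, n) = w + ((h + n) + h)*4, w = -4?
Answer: -1291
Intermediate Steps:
X(h, n) = -4 + 4*n + 8*h (X(h, n) = -4 + ((h + n) + h)*4 = -4 + (n + 2*h)*4 = -4 + (4*n + 8*h) = -4 + 4*n + 8*h)
-43 + (-2*(6 + 6))*X(5, d) = -43 + (-2*(6 + 6))*(-4 + 4*4 + 8*5) = -43 + (-2*12)*(-4 + 16 + 40) = -43 - 24*52 = -43 - 1248 = -1291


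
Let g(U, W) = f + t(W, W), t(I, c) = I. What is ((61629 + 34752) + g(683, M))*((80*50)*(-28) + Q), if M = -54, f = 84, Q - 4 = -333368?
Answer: -42937988604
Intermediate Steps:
Q = -333364 (Q = 4 - 333368 = -333364)
g(U, W) = 84 + W
((61629 + 34752) + g(683, M))*((80*50)*(-28) + Q) = ((61629 + 34752) + (84 - 54))*((80*50)*(-28) - 333364) = (96381 + 30)*(4000*(-28) - 333364) = 96411*(-112000 - 333364) = 96411*(-445364) = -42937988604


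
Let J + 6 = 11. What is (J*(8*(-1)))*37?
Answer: -1480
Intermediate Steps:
J = 5 (J = -6 + 11 = 5)
(J*(8*(-1)))*37 = (5*(8*(-1)))*37 = (5*(-8))*37 = -40*37 = -1480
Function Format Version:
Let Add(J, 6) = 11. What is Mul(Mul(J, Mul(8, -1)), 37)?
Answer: -1480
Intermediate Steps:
J = 5 (J = Add(-6, 11) = 5)
Mul(Mul(J, Mul(8, -1)), 37) = Mul(Mul(5, Mul(8, -1)), 37) = Mul(Mul(5, -8), 37) = Mul(-40, 37) = -1480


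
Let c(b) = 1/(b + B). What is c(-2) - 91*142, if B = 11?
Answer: -116297/9 ≈ -12922.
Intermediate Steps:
c(b) = 1/(11 + b) (c(b) = 1/(b + 11) = 1/(11 + b))
c(-2) - 91*142 = 1/(11 - 2) - 91*142 = 1/9 - 12922 = ⅑ - 12922 = -116297/9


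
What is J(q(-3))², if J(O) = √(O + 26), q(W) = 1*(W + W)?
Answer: 20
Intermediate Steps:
q(W) = 2*W (q(W) = 1*(2*W) = 2*W)
J(O) = √(26 + O)
J(q(-3))² = (√(26 + 2*(-3)))² = (√(26 - 6))² = (√20)² = (2*√5)² = 20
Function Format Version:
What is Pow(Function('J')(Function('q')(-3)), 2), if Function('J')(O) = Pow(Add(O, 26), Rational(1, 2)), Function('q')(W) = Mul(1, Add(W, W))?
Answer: 20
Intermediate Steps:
Function('q')(W) = Mul(2, W) (Function('q')(W) = Mul(1, Mul(2, W)) = Mul(2, W))
Function('J')(O) = Pow(Add(26, O), Rational(1, 2))
Pow(Function('J')(Function('q')(-3)), 2) = Pow(Pow(Add(26, Mul(2, -3)), Rational(1, 2)), 2) = Pow(Pow(Add(26, -6), Rational(1, 2)), 2) = Pow(Pow(20, Rational(1, 2)), 2) = Pow(Mul(2, Pow(5, Rational(1, 2))), 2) = 20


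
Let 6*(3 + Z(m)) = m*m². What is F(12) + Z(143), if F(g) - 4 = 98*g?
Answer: 2931269/6 ≈ 4.8855e+5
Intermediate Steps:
Z(m) = -3 + m³/6 (Z(m) = -3 + (m*m²)/6 = -3 + m³/6)
F(g) = 4 + 98*g
F(12) + Z(143) = (4 + 98*12) + (-3 + (⅙)*143³) = (4 + 1176) + (-3 + (⅙)*2924207) = 1180 + (-3 + 2924207/6) = 1180 + 2924189/6 = 2931269/6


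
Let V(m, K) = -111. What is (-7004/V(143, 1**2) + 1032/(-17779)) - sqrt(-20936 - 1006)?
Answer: 124409564/1973469 - 3*I*sqrt(2438) ≈ 63.041 - 148.13*I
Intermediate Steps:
(-7004/V(143, 1**2) + 1032/(-17779)) - sqrt(-20936 - 1006) = (-7004/(-111) + 1032/(-17779)) - sqrt(-20936 - 1006) = (-7004*(-1/111) + 1032*(-1/17779)) - sqrt(-21942) = (7004/111 - 1032/17779) - 3*I*sqrt(2438) = 124409564/1973469 - 3*I*sqrt(2438)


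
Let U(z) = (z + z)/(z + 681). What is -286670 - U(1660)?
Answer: -671097790/2341 ≈ -2.8667e+5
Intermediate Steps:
U(z) = 2*z/(681 + z) (U(z) = (2*z)/(681 + z) = 2*z/(681 + z))
-286670 - U(1660) = -286670 - 2*1660/(681 + 1660) = -286670 - 2*1660/2341 = -286670 - 1*3320/2341 = -286670 - 3320/2341 = -671097790/2341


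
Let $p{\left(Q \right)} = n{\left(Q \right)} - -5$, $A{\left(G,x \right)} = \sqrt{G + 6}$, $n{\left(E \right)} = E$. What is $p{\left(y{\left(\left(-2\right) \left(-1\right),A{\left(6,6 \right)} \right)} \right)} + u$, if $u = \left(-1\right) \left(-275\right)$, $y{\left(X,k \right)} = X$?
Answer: $282$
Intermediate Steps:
$A{\left(G,x \right)} = \sqrt{6 + G}$
$p{\left(Q \right)} = 5 + Q$ ($p{\left(Q \right)} = Q - -5 = Q + 5 = 5 + Q$)
$u = 275$
$p{\left(y{\left(\left(-2\right) \left(-1\right),A{\left(6,6 \right)} \right)} \right)} + u = \left(5 - -2\right) + 275 = \left(5 + 2\right) + 275 = 7 + 275 = 282$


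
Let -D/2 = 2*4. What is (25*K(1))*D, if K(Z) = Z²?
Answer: -400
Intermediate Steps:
D = -16 (D = -4*4 = -2*8 = -16)
(25*K(1))*D = (25*1²)*(-16) = (25*1)*(-16) = 25*(-16) = -400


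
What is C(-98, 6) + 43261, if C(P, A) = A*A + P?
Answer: 43199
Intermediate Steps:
C(P, A) = P + A² (C(P, A) = A² + P = P + A²)
C(-98, 6) + 43261 = (-98 + 6²) + 43261 = (-98 + 36) + 43261 = -62 + 43261 = 43199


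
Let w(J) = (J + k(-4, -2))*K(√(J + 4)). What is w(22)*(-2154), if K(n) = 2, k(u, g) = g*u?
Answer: -129240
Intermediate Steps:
w(J) = 16 + 2*J (w(J) = (J - 2*(-4))*2 = (J + 8)*2 = (8 + J)*2 = 16 + 2*J)
w(22)*(-2154) = (16 + 2*22)*(-2154) = (16 + 44)*(-2154) = 60*(-2154) = -129240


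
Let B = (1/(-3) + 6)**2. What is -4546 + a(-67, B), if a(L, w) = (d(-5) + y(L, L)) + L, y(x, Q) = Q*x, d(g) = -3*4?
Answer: -136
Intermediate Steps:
d(g) = -12
B = 289/9 (B = (-1/3 + 6)**2 = (17/3)**2 = 289/9 ≈ 32.111)
a(L, w) = -12 + L + L**2 (a(L, w) = (-12 + L*L) + L = (-12 + L**2) + L = -12 + L + L**2)
-4546 + a(-67, B) = -4546 + (-12 - 67 + (-67)**2) = -4546 + (-12 - 67 + 4489) = -4546 + 4410 = -136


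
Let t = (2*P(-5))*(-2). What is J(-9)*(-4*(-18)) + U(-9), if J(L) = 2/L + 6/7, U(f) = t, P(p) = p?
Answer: 460/7 ≈ 65.714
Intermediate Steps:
t = 20 (t = (2*(-5))*(-2) = -10*(-2) = 20)
U(f) = 20
J(L) = 6/7 + 2/L (J(L) = 2/L + 6*(⅐) = 2/L + 6/7 = 6/7 + 2/L)
J(-9)*(-4*(-18)) + U(-9) = (6/7 + 2/(-9))*(-4*(-18)) + 20 = (6/7 + 2*(-⅑))*72 + 20 = (6/7 - 2/9)*72 + 20 = (40/63)*72 + 20 = 320/7 + 20 = 460/7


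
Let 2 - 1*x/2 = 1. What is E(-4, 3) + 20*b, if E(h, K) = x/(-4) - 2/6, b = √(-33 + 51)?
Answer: -⅚ + 60*√2 ≈ 84.020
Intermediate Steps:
x = 2 (x = 4 - 2*1 = 4 - 2 = 2)
b = 3*√2 (b = √18 = 3*√2 ≈ 4.2426)
E(h, K) = -⅚ (E(h, K) = 2/(-4) - 2/6 = 2*(-¼) - 2*⅙ = -½ - ⅓ = -⅚)
E(-4, 3) + 20*b = -⅚ + 20*(3*√2) = -⅚ + 60*√2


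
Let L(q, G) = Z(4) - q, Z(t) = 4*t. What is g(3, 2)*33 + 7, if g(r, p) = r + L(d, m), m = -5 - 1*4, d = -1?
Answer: 667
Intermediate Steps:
m = -9 (m = -5 - 4 = -9)
L(q, G) = 16 - q (L(q, G) = 4*4 - q = 16 - q)
g(r, p) = 17 + r (g(r, p) = r + (16 - 1*(-1)) = r + (16 + 1) = r + 17 = 17 + r)
g(3, 2)*33 + 7 = (17 + 3)*33 + 7 = 20*33 + 7 = 660 + 7 = 667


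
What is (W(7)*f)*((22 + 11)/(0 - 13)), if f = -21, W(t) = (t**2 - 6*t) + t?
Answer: 9702/13 ≈ 746.31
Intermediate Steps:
W(t) = t**2 - 5*t
(W(7)*f)*((22 + 11)/(0 - 13)) = ((7*(-5 + 7))*(-21))*((22 + 11)/(0 - 13)) = ((7*2)*(-21))*(33/(-13)) = (14*(-21))*(33*(-1/13)) = -294*(-33/13) = 9702/13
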